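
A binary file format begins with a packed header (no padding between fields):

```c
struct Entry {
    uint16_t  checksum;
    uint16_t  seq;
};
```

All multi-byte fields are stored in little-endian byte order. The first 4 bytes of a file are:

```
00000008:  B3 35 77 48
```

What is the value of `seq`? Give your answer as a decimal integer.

`seq` follows `checksum` (2 bytes), so it starts at byte offset 2 and occupies 2 bytes.
Bytes at offsets 2..3: 77 48.
Little-endian stores the least-significant byte at the lowest address.
Reassemble most-significant byte first: 48 77 → 0x4877.
0x4877 = 18551.

18551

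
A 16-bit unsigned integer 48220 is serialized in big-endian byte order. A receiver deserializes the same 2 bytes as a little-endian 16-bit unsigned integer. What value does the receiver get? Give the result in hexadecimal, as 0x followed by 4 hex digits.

48220 in 16-bit hexadecimal is 0xBC5C.
Stored big-endian, the bytes at ascending addresses are BC 5C.
Read back as little-endian, the first byte is least significant, giving 0x5CBC.

0x5CBC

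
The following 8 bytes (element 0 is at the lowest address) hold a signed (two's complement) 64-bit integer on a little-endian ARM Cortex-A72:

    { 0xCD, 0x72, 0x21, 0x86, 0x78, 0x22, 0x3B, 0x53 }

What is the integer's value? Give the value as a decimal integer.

Little-endian: lowest address holds the least-significant byte.
Reassemble most-significant byte first: 53 3B 22 78 86 21 72 CD → 0x533B2278862172CD.
0x533B2278862172CD = 5997425229815706317.

5997425229815706317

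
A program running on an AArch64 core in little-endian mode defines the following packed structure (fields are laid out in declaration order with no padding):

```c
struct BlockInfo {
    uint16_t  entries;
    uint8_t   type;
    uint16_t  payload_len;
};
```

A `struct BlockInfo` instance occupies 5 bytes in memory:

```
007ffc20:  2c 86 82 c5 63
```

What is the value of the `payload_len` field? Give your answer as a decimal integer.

`payload_len` follows `entries` (2 B), `type` (1 B), so it starts at offset 2 + 1 = 3 and occupies 2 bytes.
Bytes at offsets 3..4: C5 63.
Little-endian stores the least-significant byte at the lowest address.
Reassemble most-significant byte first: 63 C5 → 0x63C5.
0x63C5 = 25541.

25541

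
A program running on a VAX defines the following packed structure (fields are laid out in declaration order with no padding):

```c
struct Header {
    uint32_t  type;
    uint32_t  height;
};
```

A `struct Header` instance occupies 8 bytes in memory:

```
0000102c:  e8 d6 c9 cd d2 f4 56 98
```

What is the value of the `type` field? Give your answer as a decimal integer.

3452557032

`type` is the first field, at byte offset 0, occupying 4 bytes.
Bytes at offsets 0..3: E8 D6 C9 CD.
Little-endian stores the least-significant byte at the lowest address.
Reassemble most-significant byte first: CD C9 D6 E8 → 0xCDC9D6E8.
0xCDC9D6E8 = 3452557032.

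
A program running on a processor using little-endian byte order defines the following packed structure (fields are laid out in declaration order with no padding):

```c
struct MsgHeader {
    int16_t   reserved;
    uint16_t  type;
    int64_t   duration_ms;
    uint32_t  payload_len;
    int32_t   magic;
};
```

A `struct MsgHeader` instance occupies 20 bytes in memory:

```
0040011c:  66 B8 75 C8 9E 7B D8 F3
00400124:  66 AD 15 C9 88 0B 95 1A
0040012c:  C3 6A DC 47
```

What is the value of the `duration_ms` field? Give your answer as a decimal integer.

`duration_ms` follows `reserved` (2 B), `type` (2 B), so it starts at offset 2 + 2 = 4 and occupies 8 bytes.
Bytes at offsets 4..11: 9E 7B D8 F3 66 AD 15 C9.
In little-endian order the low byte comes first in memory.
Reassemble most-significant byte first: C9 15 AD 66 F3 D8 7B 9E → 0xC915AD66F3D87B9E.
Top bit is set, so as a signed 64-bit value this is 0xC915AD66F3D87B9E − 2^64 = -3957066039885792354.

-3957066039885792354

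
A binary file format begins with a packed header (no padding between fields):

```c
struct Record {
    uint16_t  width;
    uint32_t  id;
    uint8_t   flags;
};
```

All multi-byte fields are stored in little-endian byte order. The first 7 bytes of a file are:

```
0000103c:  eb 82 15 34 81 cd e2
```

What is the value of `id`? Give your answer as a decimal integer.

`id` follows `width` (2 bytes), so it starts at byte offset 2 and occupies 4 bytes.
Bytes at offsets 2..5: 15 34 81 CD.
Little-endian stores the least-significant byte at the lowest address.
Reassemble most-significant byte first: CD 81 34 15 → 0xCD813415.
0xCD813415 = 3447796757.

3447796757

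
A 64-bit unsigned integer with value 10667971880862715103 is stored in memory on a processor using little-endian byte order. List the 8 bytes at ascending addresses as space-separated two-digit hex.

DF 8C AD 80 E7 3F 0C 94

10667971880862715103 in hexadecimal, padded to 64 bits, is 0x940C3FE780AD8CDF.
Split into bytes (most-significant first): 94 0C 3F E7 80 AD 8C DF.
In little-endian order the low byte comes first in memory.
So at ascending addresses the bytes are DF 8C AD 80 E7 3F 0C 94.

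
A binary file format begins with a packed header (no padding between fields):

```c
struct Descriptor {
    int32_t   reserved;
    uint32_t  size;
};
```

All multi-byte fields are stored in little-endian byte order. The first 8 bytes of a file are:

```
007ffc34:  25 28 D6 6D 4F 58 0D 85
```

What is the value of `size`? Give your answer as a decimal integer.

2232244303

`size` follows `reserved` (4 bytes), so it starts at byte offset 4 and occupies 4 bytes.
Bytes at offsets 4..7: 4F 58 0D 85.
Little-endian stores the least-significant byte at the lowest address.
Reassemble most-significant byte first: 85 0D 58 4F → 0x850D584F.
0x850D584F = 2232244303.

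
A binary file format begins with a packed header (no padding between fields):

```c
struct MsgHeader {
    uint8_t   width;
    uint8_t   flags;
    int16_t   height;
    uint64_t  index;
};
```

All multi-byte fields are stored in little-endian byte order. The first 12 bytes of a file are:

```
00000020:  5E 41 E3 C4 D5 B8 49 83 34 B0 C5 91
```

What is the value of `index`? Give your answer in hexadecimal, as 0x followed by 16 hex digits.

`index` follows `width` (1 B), `flags` (1 B), `height` (2 B), so it starts at offset 1 + 1 + 2 = 4 and occupies 8 bytes.
Bytes at offsets 4..11: D5 B8 49 83 34 B0 C5 91.
In little-endian order the low byte comes first in memory.
Reassemble most-significant byte first: 91 C5 B0 34 83 49 B8 D5 → 0x91C5B0348349B8D5.

0x91C5B0348349B8D5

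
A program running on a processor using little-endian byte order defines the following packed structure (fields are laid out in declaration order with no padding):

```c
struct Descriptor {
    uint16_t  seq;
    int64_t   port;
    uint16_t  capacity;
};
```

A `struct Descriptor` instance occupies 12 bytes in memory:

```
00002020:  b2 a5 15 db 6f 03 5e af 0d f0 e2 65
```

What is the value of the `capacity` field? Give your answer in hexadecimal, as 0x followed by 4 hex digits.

0x65E2

`capacity` follows `seq` (2 B), `port` (8 B), so it starts at offset 2 + 8 = 10 and occupies 2 bytes.
Bytes at offsets 10..11: E2 65.
Little-endian: lowest address holds the least-significant byte.
Reassemble most-significant byte first: 65 E2 → 0x65E2.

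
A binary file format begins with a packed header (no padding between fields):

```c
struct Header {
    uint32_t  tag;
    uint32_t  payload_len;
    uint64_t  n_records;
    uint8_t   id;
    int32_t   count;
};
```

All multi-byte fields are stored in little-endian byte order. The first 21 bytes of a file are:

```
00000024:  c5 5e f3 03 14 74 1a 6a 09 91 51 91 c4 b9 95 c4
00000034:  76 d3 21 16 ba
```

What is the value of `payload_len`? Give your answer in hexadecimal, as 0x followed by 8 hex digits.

`payload_len` follows `tag` (4 bytes), so it starts at byte offset 4 and occupies 4 bytes.
Bytes at offsets 4..7: 14 74 1A 6A.
Little-endian stores the least-significant byte at the lowest address.
Reassemble most-significant byte first: 6A 1A 74 14 → 0x6A1A7414.

0x6A1A7414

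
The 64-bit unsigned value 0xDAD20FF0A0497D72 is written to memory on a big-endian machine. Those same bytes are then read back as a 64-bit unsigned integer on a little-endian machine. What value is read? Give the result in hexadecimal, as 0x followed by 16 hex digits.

0x727D49A0F00FD2DA

Stored big-endian, the bytes at ascending addresses are DA D2 0F F0 A0 49 7D 72.
Read back as little-endian, the first byte is least significant, giving 0x727D49A0F00FD2DA.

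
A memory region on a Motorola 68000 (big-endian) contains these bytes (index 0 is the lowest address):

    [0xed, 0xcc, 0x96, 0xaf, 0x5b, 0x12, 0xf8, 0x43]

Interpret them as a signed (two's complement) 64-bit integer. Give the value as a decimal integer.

-1311507711580243901

Big-endian: lowest address holds the most-significant byte.
The bytes are already most-significant first: 0xEDCC96AF5B12F843.
Top bit is set, so as a signed 64-bit value this is 0xEDCC96AF5B12F843 − 2^64 = -1311507711580243901.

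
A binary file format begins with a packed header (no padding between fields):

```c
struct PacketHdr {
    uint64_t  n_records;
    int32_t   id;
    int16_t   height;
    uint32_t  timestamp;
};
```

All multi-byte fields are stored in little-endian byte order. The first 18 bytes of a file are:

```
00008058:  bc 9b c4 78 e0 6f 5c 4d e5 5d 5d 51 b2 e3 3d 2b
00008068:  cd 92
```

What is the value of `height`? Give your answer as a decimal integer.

`height` follows `n_records` (8 B), `id` (4 B), so it starts at offset 8 + 4 = 12 and occupies 2 bytes.
Bytes at offsets 12..13: B2 E3.
Little-endian: lowest address holds the least-significant byte.
Reassemble most-significant byte first: E3 B2 → 0xE3B2.
Top bit is set, so as a signed 16-bit value this is 0xE3B2 − 2^16 = -7246.

-7246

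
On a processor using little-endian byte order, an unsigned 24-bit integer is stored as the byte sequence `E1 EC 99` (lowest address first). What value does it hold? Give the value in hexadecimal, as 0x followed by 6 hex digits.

0x99ECE1

In little-endian order the low byte comes first in memory.
Reassemble most-significant byte first: 99 EC E1 → 0x99ECE1.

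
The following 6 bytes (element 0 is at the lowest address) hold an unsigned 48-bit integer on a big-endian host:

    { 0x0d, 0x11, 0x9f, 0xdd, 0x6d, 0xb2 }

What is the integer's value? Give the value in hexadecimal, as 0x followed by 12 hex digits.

0x0D119FDD6DB2

Big-endian: lowest address holds the most-significant byte.
The bytes are already most-significant first: 0x0D119FDD6DB2.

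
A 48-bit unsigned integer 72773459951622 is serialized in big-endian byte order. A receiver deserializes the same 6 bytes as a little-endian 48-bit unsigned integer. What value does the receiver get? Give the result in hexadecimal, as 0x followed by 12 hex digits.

0x06C03AE42F42

72773459951622 in 48-bit hexadecimal is 0x422FE43AC006.
Stored big-endian, the bytes at ascending addresses are 42 2F E4 3A C0 06.
Read back as little-endian, the first byte is least significant, giving 0x06C03AE42F42.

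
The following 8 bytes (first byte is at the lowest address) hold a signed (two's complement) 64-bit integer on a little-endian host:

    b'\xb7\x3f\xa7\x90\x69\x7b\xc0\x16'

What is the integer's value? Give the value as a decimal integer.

1639445957691522999

Little-endian: lowest address holds the least-significant byte.
Reassemble most-significant byte first: 16 C0 7B 69 90 A7 3F B7 → 0x16C07B6990A73FB7.
0x16C07B6990A73FB7 = 1639445957691522999.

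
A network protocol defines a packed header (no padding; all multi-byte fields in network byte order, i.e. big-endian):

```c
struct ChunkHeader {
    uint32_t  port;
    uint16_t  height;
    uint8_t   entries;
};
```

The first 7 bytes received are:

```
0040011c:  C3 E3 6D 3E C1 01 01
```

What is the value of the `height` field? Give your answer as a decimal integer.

49409

`height` follows `port` (4 bytes), so it starts at byte offset 4 and occupies 2 bytes.
Bytes at offsets 4..5: C1 01.
Big-endian: lowest address holds the most-significant byte.
The bytes are already most-significant first: 0xC101.
0xC101 = 49409.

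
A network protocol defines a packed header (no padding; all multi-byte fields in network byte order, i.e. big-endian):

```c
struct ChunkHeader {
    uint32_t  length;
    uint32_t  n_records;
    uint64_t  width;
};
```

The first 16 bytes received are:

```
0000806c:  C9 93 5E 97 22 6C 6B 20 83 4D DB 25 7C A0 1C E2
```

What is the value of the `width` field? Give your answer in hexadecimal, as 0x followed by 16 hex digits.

0x834DDB257CA01CE2

`width` follows `length` (4 B), `n_records` (4 B), so it starts at offset 4 + 4 = 8 and occupies 8 bytes.
Bytes at offsets 8..15: 83 4D DB 25 7C A0 1C E2.
Big-endian stores the most-significant byte at the lowest address.
The bytes are already most-significant first: 0x834DDB257CA01CE2.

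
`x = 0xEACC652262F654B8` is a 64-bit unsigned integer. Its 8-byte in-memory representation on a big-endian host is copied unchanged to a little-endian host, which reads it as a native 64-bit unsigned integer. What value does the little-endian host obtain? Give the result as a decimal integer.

Stored big-endian, the bytes at ascending addresses are EA CC 65 22 62 F6 54 B8.
Read back as little-endian, the first byte is least significant, giving 0xB854F6622265CCEA.
0xB854F6622265CCEA = 13282512102366760170.

13282512102366760170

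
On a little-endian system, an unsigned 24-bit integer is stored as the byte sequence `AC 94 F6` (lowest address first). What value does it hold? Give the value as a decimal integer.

In little-endian order the low byte comes first in memory.
Reassemble most-significant byte first: F6 94 AC → 0xF694AC.
0xF694AC = 16159916.

16159916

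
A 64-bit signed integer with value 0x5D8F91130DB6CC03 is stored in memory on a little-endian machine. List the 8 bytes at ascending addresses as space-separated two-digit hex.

Split into bytes (most-significant first): 5D 8F 91 13 0D B6 CC 03.
Little-endian: lowest address holds the least-significant byte.
So at ascending addresses the bytes are 03 CC B6 0D 13 91 8F 5D.

03 CC B6 0D 13 91 8F 5D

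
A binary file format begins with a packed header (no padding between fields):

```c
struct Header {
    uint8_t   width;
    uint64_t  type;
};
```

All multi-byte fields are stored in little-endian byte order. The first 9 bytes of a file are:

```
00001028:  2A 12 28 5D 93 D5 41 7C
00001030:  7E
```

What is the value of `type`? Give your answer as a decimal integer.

`type` follows `width` (1 byte), so it starts at byte offset 1 and occupies 8 bytes.
Bytes at offsets 1..8: 12 28 5D 93 D5 41 7C 7E.
In little-endian order the low byte comes first in memory.
Reassemble most-significant byte first: 7E 7C 41 D5 93 5D 28 12 → 0x7E7C41D5935D2812.
0x7E7C41D5935D2812 = 9114232131447236626.

9114232131447236626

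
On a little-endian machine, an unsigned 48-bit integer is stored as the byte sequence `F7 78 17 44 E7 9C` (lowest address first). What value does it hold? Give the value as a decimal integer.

172517093767415

Little-endian: lowest address holds the least-significant byte.
Reassemble most-significant byte first: 9C E7 44 17 78 F7 → 0x9CE7441778F7.
0x9CE7441778F7 = 172517093767415.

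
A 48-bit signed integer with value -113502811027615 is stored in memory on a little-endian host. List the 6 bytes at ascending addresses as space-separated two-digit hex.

61 87 44 11 C5 98

Two's complement of -113502811027615 in 48 bits: 113502811027615 = 0x673AEEBB789F; invert → 0x98C511448760; add 1 → 0x98C511448761.
Split into bytes (most-significant first): 98 C5 11 44 87 61.
In little-endian order the low byte comes first in memory.
So at ascending addresses the bytes are 61 87 44 11 C5 98.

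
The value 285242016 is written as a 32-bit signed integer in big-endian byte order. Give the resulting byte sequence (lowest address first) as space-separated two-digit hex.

285242016 in hexadecimal, padded to 32 bits, is 0x110072A0.
Split into bytes (most-significant first): 11 00 72 A0.
Big-endian stores the most-significant byte at the lowest address.
So the memory order matches the most-significant-first order: 11 00 72 A0.

11 00 72 A0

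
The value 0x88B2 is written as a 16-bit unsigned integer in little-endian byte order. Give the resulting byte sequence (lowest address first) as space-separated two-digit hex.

Split into bytes (most-significant first): 88 B2.
Little-endian stores the least-significant byte at the lowest address.
So at ascending addresses the bytes are B2 88.

B2 88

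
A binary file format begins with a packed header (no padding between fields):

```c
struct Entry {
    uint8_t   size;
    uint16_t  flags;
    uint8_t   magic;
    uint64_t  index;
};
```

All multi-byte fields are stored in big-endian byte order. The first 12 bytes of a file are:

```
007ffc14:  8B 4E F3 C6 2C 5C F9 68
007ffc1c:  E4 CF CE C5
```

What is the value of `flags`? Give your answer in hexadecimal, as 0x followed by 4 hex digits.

`flags` follows `size` (1 byte), so it starts at byte offset 1 and occupies 2 bytes.
Bytes at offsets 1..2: 4E F3.
Big-endian: lowest address holds the most-significant byte.
The bytes are already most-significant first: 0x4EF3.

0x4EF3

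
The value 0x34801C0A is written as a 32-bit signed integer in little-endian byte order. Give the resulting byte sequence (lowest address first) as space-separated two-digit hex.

Split into bytes (most-significant first): 34 80 1C 0A.
Little-endian stores the least-significant byte at the lowest address.
So at ascending addresses the bytes are 0A 1C 80 34.

0A 1C 80 34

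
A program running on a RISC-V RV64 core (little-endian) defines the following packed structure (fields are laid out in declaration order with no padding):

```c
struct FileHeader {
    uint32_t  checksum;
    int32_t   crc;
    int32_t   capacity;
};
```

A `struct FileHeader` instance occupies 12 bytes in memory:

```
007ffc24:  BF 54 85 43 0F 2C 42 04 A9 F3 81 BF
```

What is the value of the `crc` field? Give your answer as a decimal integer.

71445519

`crc` follows `checksum` (4 bytes), so it starts at byte offset 4 and occupies 4 bytes.
Bytes at offsets 4..7: 0F 2C 42 04.
Little-endian: lowest address holds the least-significant byte.
Reassemble most-significant byte first: 04 42 2C 0F → 0x04422C0F.
0x04422C0F = 71445519.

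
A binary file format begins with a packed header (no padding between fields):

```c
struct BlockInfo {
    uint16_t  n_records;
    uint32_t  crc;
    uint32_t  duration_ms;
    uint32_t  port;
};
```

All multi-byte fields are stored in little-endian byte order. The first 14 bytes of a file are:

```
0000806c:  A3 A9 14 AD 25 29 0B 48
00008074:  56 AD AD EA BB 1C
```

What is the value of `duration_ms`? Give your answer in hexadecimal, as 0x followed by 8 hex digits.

`duration_ms` follows `n_records` (2 B), `crc` (4 B), so it starts at offset 2 + 4 = 6 and occupies 4 bytes.
Bytes at offsets 6..9: 0B 48 56 AD.
Little-endian: lowest address holds the least-significant byte.
Reassemble most-significant byte first: AD 56 48 0B → 0xAD56480B.

0xAD56480B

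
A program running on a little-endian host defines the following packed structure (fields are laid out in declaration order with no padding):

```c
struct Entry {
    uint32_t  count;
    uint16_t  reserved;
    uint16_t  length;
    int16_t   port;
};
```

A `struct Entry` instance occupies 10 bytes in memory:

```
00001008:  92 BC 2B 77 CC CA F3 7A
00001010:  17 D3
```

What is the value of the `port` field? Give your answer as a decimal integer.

`port` follows `count` (4 B), `reserved` (2 B), `length` (2 B), so it starts at offset 4 + 2 + 2 = 8 and occupies 2 bytes.
Bytes at offsets 8..9: 17 D3.
Little-endian stores the least-significant byte at the lowest address.
Reassemble most-significant byte first: D3 17 → 0xD317.
Top bit is set, so as a signed 16-bit value this is 0xD317 − 2^16 = -11497.

-11497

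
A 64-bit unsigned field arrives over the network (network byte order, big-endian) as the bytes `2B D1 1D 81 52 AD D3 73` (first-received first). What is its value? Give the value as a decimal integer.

3157337255038538611

In big-endian order the high byte comes first in memory.
The bytes are already most-significant first: 0x2BD11D8152ADD373.
0x2BD11D8152ADD373 = 3157337255038538611.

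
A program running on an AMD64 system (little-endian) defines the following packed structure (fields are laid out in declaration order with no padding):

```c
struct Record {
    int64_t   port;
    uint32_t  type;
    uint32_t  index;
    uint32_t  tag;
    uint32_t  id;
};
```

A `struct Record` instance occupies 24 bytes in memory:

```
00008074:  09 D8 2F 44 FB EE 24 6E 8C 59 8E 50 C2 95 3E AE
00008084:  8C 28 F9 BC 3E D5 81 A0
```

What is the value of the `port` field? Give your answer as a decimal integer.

`port` is the first field, at byte offset 0, occupying 8 bytes.
Bytes at offsets 0..7: 09 D8 2F 44 FB EE 24 6E.
Little-endian: lowest address holds the least-significant byte.
Reassemble most-significant byte first: 6E 24 EE FB 44 2F D8 09 → 0x6E24EEFB442FD809.
0x6E24EEFB442FD809 = 7936731206281844745.

7936731206281844745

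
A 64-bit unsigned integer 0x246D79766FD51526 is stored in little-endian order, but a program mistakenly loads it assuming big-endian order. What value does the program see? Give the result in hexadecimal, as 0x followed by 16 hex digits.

Stored little-endian, the bytes at ascending addresses are 26 15 D5 6F 76 79 6D 24.
Read back as big-endian, the last byte is least significant, giving 0x2615D56F76796D24.

0x2615D56F76796D24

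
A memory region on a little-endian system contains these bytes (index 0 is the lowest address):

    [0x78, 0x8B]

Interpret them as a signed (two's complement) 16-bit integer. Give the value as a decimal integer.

In little-endian order the low byte comes first in memory.
Reassemble most-significant byte first: 8B 78 → 0x8B78.
Top bit is set, so as a signed 16-bit value this is 0x8B78 − 2^16 = -29832.

-29832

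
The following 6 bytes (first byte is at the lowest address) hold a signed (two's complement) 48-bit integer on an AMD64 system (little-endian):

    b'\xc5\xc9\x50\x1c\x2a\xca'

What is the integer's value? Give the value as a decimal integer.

Little-endian: lowest address holds the least-significant byte.
Reassemble most-significant byte first: CA 2A 1C 50 C9 C5 → 0xCA2A1C50C9C5.
Top bit is set, so as a signed 48-bit value this is 0xCA2A1C50C9C5 − 2^48 = -59192764216891.

-59192764216891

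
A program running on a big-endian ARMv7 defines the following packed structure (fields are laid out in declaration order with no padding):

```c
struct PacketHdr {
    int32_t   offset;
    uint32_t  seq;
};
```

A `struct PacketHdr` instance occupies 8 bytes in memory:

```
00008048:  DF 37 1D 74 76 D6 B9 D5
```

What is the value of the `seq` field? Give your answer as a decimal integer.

`seq` follows `offset` (4 bytes), so it starts at byte offset 4 and occupies 4 bytes.
Bytes at offsets 4..7: 76 D6 B9 D5.
Big-endian: lowest address holds the most-significant byte.
The bytes are already most-significant first: 0x76D6B9D5.
0x76D6B9D5 = 1993783765.

1993783765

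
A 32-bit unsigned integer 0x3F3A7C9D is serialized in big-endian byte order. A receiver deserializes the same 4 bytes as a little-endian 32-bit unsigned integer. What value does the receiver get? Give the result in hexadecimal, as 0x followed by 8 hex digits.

0x9D7C3A3F

Stored big-endian, the bytes at ascending addresses are 3F 3A 7C 9D.
Read back as little-endian, the first byte is least significant, giving 0x9D7C3A3F.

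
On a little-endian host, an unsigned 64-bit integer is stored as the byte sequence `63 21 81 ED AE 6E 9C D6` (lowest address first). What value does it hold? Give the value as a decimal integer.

15464356918071468387

Little-endian: lowest address holds the least-significant byte.
Reassemble most-significant byte first: D6 9C 6E AE ED 81 21 63 → 0xD69C6EAEED812163.
0xD69C6EAEED812163 = 15464356918071468387.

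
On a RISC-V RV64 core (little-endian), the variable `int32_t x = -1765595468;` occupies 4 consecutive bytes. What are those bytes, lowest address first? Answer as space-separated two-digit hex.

B4 26 C3 96

Two's complement of -1765595468 in 32 bits: 1765595468 = 0x693CD94C; invert → 0x96C326B3; add 1 → 0x96C326B4.
Split into bytes (most-significant first): 96 C3 26 B4.
Little-endian: lowest address holds the least-significant byte.
So at ascending addresses the bytes are B4 26 C3 96.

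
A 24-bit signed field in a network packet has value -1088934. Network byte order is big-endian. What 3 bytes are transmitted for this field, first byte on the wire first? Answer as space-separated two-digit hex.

Two's complement of -1088934 in 24 bits: 1088934 = 0x109DA6; invert → 0xEF6259; add 1 → 0xEF625A.
Split into bytes (most-significant first): EF 62 5A.
In big-endian order the high byte comes first in memory.
So the memory order matches the most-significant-first order: EF 62 5A.

EF 62 5A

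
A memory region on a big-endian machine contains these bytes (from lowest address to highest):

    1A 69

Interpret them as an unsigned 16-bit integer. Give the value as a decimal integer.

Big-endian stores the most-significant byte at the lowest address.
The bytes are already most-significant first: 0x1A69.
0x1A69 = 6761.

6761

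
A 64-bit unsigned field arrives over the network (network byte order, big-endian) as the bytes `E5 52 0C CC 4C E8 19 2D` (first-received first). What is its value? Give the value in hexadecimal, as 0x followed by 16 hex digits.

Big-endian: lowest address holds the most-significant byte.
The bytes are already most-significant first: 0xE5520CCC4CE8192D.

0xE5520CCC4CE8192D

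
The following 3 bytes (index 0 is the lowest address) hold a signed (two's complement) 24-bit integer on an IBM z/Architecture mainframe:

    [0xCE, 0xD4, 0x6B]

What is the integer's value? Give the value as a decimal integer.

Big-endian: lowest address holds the most-significant byte.
The bytes are already most-significant first: 0xCED46B.
Top bit is set, so as a signed 24-bit value this is 0xCED46B − 2^24 = -3222421.

-3222421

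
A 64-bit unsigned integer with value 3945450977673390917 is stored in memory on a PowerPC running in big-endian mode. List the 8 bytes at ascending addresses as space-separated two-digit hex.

3945450977673390917 in hexadecimal, padded to 64 bits, is 0x36C10EC2A2F0AB45.
Split into bytes (most-significant first): 36 C1 0E C2 A2 F0 AB 45.
Big-endian stores the most-significant byte at the lowest address.
So the memory order matches the most-significant-first order: 36 C1 0E C2 A2 F0 AB 45.

36 C1 0E C2 A2 F0 AB 45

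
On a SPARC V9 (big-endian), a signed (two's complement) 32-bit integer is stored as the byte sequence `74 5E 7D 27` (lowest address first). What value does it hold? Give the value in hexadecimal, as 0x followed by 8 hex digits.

Big-endian: lowest address holds the most-significant byte.
The bytes are already most-significant first: 0x745E7D27.

0x745E7D27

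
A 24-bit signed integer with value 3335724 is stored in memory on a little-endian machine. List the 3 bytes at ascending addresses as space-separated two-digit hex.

3335724 in hexadecimal, padded to 24 bits, is 0x32E62C.
Split into bytes (most-significant first): 32 E6 2C.
In little-endian order the low byte comes first in memory.
So at ascending addresses the bytes are 2C E6 32.

2C E6 32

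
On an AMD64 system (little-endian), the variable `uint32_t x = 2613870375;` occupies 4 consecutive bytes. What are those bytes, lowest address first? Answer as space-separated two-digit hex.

2613870375 in hexadecimal, padded to 32 bits, is 0x9BCC7F27.
Split into bytes (most-significant first): 9B CC 7F 27.
Little-endian: lowest address holds the least-significant byte.
So at ascending addresses the bytes are 27 7F CC 9B.

27 7F CC 9B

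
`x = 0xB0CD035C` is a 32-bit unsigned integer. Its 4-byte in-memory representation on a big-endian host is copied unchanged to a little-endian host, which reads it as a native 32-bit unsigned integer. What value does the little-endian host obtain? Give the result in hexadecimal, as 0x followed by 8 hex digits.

Stored big-endian, the bytes at ascending addresses are B0 CD 03 5C.
Read back as little-endian, the first byte is least significant, giving 0x5C03CDB0.

0x5C03CDB0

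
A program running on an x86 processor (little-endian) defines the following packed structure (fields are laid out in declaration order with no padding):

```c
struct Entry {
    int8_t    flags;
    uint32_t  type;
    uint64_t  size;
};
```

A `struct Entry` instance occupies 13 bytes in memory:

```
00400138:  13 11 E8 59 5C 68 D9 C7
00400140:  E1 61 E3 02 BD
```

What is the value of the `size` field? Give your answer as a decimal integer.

13619698232661105000

`size` follows `flags` (1 B), `type` (4 B), so it starts at offset 1 + 4 = 5 and occupies 8 bytes.
Bytes at offsets 5..12: 68 D9 C7 E1 61 E3 02 BD.
Little-endian: lowest address holds the least-significant byte.
Reassemble most-significant byte first: BD 02 E3 61 E1 C7 D9 68 → 0xBD02E361E1C7D968.
0xBD02E361E1C7D968 = 13619698232661105000.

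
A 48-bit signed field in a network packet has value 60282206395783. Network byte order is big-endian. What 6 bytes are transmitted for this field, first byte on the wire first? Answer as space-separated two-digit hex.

60282206395783 in hexadecimal, padded to 48 bits, is 0x36D38B7F9D87.
Split into bytes (most-significant first): 36 D3 8B 7F 9D 87.
Big-endian: lowest address holds the most-significant byte.
So the memory order matches the most-significant-first order: 36 D3 8B 7F 9D 87.

36 D3 8B 7F 9D 87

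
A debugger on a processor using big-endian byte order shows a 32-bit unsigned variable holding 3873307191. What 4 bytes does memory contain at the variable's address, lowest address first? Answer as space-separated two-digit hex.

3873307191 in hexadecimal, padded to 32 bits, is 0xE6DDFA37.
Split into bytes (most-significant first): E6 DD FA 37.
Big-endian: lowest address holds the most-significant byte.
So the memory order matches the most-significant-first order: E6 DD FA 37.

E6 DD FA 37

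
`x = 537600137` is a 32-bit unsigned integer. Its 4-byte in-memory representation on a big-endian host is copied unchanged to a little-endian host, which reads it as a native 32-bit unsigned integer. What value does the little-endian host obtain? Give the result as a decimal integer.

2300578592

537600137 in 32-bit hexadecimal is 0x200B2089.
Stored big-endian, the bytes at ascending addresses are 20 0B 20 89.
Read back as little-endian, the first byte is least significant, giving 0x89200B20.
0x89200B20 = 2300578592.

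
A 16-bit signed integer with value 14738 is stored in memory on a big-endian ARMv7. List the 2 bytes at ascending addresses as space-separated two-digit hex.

14738 in hexadecimal, padded to 16 bits, is 0x3992.
Split into bytes (most-significant first): 39 92.
Big-endian: lowest address holds the most-significant byte.
So the memory order matches the most-significant-first order: 39 92.

39 92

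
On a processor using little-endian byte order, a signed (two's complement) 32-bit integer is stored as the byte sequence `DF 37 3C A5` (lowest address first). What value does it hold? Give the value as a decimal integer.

-1522780193

Little-endian: lowest address holds the least-significant byte.
Reassemble most-significant byte first: A5 3C 37 DF → 0xA53C37DF.
Top bit is set, so as a signed 32-bit value this is 0xA53C37DF − 2^32 = -1522780193.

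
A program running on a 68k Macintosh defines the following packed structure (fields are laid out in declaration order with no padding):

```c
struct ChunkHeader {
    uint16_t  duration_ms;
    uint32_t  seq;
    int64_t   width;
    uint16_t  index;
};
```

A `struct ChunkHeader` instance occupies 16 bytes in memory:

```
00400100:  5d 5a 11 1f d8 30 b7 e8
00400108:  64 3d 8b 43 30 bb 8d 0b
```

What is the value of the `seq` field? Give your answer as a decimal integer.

`seq` follows `duration_ms` (2 bytes), so it starts at byte offset 2 and occupies 4 bytes.
Bytes at offsets 2..5: 11 1F D8 30.
Big-endian: lowest address holds the most-significant byte.
The bytes are already most-significant first: 0x111FD830.
0x111FD830 = 287299632.

287299632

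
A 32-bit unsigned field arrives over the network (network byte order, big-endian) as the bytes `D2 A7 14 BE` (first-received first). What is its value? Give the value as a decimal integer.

3534165182

Big-endian stores the most-significant byte at the lowest address.
The bytes are already most-significant first: 0xD2A714BE.
0xD2A714BE = 3534165182.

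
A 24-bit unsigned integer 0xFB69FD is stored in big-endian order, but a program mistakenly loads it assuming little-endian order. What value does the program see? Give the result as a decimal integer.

16607739

Stored big-endian, the bytes at ascending addresses are FB 69 FD.
Read back as little-endian, the first byte is least significant, giving 0xFD69FB.
0xFD69FB = 16607739.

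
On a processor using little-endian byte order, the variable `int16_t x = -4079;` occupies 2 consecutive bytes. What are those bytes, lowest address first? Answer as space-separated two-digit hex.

11 F0

Two's complement of -4079 in 16 bits: 4079 = 0x0FEF; invert → 0xF010; add 1 → 0xF011.
Split into bytes (most-significant first): F0 11.
In little-endian order the low byte comes first in memory.
So at ascending addresses the bytes are 11 F0.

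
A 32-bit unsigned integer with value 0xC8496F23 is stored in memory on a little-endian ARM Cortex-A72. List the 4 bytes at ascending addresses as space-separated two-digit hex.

23 6F 49 C8

Split into bytes (most-significant first): C8 49 6F 23.
Little-endian stores the least-significant byte at the lowest address.
So at ascending addresses the bytes are 23 6F 49 C8.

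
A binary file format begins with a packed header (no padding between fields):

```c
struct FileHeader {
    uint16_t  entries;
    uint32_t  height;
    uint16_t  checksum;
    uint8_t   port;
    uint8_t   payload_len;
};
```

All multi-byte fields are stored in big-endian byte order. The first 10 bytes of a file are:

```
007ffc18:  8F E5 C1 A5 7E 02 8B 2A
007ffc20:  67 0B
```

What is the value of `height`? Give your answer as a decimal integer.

3248848386

`height` follows `entries` (2 bytes), so it starts at byte offset 2 and occupies 4 bytes.
Bytes at offsets 2..5: C1 A5 7E 02.
Big-endian: lowest address holds the most-significant byte.
The bytes are already most-significant first: 0xC1A57E02.
0xC1A57E02 = 3248848386.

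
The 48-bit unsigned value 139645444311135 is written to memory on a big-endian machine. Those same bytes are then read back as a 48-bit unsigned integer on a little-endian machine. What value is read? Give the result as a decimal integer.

104763290878335

139645444311135 in 48-bit hexadecimal is 0x7F01BD1A485F.
Stored big-endian, the bytes at ascending addresses are 7F 01 BD 1A 48 5F.
Read back as little-endian, the first byte is least significant, giving 0x5F481ABD017F.
0x5F481ABD017F = 104763290878335.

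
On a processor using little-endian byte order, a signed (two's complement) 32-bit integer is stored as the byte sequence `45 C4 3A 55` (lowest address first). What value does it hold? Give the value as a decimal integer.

Little-endian stores the least-significant byte at the lowest address.
Reassemble most-significant byte first: 55 3A C4 45 → 0x553AC445.
0x553AC445 = 1429914693.

1429914693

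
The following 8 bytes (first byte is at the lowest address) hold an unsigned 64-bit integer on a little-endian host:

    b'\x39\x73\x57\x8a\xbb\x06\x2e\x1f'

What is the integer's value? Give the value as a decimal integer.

Little-endian: lowest address holds the least-significant byte.
Reassemble most-significant byte first: 1F 2E 06 BB 8A 57 73 39 → 0x1F2E06BB8A577339.
0x1F2E06BB8A577339 = 2246740666654094137.

2246740666654094137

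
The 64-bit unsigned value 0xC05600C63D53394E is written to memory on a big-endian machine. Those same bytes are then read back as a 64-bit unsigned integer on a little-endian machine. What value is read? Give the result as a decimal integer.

5636627933410907840

Stored big-endian, the bytes at ascending addresses are C0 56 00 C6 3D 53 39 4E.
Read back as little-endian, the first byte is least significant, giving 0x4E39533DC60056C0.
0x4E39533DC60056C0 = 5636627933410907840.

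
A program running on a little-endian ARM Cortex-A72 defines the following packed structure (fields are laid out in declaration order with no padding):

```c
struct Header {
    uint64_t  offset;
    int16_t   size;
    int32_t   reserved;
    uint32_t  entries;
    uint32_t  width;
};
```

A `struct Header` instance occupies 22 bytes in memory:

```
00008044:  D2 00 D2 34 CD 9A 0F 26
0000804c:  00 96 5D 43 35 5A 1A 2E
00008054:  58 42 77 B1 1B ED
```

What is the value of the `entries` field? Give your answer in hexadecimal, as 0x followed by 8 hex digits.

`entries` follows `offset` (8 B), `size` (2 B), `reserved` (4 B), so it starts at offset 8 + 2 + 4 = 14 and occupies 4 bytes.
Bytes at offsets 14..17: 1A 2E 58 42.
Little-endian: lowest address holds the least-significant byte.
Reassemble most-significant byte first: 42 58 2E 1A → 0x42582E1A.

0x42582E1A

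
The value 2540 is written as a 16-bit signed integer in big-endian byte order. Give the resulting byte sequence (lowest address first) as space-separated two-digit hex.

09 EC

2540 in hexadecimal, padded to 16 bits, is 0x09EC.
Split into bytes (most-significant first): 09 EC.
Big-endian: lowest address holds the most-significant byte.
So the memory order matches the most-significant-first order: 09 EC.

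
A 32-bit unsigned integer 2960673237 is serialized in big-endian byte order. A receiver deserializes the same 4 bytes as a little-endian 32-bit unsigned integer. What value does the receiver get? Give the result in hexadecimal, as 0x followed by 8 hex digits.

2960673237 in 32-bit hexadecimal is 0xB07849D5.
Stored big-endian, the bytes at ascending addresses are B0 78 49 D5.
Read back as little-endian, the first byte is least significant, giving 0xD54978B0.

0xD54978B0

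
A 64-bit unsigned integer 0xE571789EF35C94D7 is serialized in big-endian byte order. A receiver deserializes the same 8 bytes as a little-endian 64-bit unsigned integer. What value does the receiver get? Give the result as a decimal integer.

Stored big-endian, the bytes at ascending addresses are E5 71 78 9E F3 5C 94 D7.
Read back as little-endian, the first byte is least significant, giving 0xD7945CF39E7871E5.
0xD7945CF39E7871E5 = 15534143216113185253.

15534143216113185253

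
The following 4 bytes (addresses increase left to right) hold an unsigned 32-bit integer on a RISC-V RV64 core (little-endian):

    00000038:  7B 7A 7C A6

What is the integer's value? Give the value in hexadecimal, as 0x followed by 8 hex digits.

Little-endian: lowest address holds the least-significant byte.
Reassemble most-significant byte first: A6 7C 7A 7B → 0xA67C7A7B.

0xA67C7A7B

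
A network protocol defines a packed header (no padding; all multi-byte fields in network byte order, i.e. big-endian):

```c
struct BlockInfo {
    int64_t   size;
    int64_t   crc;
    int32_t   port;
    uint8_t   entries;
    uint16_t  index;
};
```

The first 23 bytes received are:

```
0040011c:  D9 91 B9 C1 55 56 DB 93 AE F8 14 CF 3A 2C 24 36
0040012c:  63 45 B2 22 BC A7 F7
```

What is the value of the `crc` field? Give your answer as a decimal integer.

`crc` follows `size` (8 bytes), so it starts at byte offset 8 and occupies 8 bytes.
Bytes at offsets 8..15: AE F8 14 CF 3A 2C 24 36.
In big-endian order the high byte comes first in memory.
The bytes are already most-significant first: 0xAEF814CF3A2C2436.
Top bit is set, so as a signed 64-bit value this is 0xAEF814CF3A2C2436 − 2^64 = -5838894036619090890.

-5838894036619090890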